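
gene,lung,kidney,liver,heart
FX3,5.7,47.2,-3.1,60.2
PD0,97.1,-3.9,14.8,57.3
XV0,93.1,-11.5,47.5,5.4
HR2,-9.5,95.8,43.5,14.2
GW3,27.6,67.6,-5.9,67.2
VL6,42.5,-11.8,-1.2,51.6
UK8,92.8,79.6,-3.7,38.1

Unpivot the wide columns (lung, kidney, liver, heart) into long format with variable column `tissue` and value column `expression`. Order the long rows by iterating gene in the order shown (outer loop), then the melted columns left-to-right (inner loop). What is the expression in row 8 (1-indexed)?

28 rows total (7 × 4). Row 8: index ⌊(8-1)/4⌋ = 1 into gene → PD0; (8-1) mod 4 = 3 into the melted columns → heart.
So row 8 is (PD0, heart, 57.3); expression = 57.3.

57.3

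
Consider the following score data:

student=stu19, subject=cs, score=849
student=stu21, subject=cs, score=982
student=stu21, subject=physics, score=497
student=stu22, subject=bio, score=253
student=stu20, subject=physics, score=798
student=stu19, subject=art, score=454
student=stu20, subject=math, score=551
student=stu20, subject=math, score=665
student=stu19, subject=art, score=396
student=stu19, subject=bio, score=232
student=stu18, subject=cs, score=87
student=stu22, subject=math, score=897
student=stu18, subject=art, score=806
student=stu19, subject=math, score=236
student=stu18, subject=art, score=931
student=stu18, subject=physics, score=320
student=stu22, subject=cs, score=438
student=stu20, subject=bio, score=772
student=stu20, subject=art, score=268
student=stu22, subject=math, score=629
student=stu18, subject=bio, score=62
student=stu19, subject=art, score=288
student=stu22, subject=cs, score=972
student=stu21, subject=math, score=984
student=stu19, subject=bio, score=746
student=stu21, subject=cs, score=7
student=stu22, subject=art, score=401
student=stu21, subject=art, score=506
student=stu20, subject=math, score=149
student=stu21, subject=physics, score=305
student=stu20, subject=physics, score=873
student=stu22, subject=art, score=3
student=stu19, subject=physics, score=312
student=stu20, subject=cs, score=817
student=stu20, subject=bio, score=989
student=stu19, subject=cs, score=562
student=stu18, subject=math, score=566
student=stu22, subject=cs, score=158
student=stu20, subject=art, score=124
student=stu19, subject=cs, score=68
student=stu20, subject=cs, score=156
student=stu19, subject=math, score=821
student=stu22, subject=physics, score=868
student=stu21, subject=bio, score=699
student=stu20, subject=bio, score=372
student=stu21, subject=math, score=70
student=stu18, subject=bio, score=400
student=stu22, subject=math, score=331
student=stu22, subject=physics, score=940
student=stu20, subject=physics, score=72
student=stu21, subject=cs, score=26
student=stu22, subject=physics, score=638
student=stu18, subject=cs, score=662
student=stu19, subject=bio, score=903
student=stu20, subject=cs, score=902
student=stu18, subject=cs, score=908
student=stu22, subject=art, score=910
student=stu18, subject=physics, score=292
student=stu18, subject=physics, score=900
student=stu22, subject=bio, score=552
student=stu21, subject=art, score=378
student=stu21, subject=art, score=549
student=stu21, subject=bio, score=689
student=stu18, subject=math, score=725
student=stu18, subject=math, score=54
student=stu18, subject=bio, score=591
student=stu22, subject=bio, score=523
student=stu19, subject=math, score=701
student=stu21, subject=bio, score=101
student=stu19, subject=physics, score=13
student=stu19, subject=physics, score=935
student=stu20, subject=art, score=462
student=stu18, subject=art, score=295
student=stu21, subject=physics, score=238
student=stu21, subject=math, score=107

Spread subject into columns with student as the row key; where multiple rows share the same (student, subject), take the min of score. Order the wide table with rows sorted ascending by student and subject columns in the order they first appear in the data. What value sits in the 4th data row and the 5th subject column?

With rows sorted ascending by student, row 4 is student=stu21. subject columns in first-appearance order: cs, physics, bio, art, math; column 5 is math.
Long rows with student=stu21, subject=math: min(984, 70, 107) = 70.

70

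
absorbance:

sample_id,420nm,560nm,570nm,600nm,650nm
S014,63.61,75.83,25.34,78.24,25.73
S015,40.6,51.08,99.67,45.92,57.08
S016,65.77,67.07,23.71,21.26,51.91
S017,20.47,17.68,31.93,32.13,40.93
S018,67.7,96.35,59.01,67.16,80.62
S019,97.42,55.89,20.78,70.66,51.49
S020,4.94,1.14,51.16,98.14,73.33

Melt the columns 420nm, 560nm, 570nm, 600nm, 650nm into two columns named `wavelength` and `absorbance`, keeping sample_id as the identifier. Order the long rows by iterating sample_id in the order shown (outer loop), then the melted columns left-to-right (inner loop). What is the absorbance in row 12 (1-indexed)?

35 rows total (7 × 5). Row 12: index ⌊(12-1)/5⌋ = 2 into sample_id → S016; (12-1) mod 5 = 1 into the melted columns → 560nm.
So row 12 is (S016, 560nm, 67.07); absorbance = 67.07.

67.07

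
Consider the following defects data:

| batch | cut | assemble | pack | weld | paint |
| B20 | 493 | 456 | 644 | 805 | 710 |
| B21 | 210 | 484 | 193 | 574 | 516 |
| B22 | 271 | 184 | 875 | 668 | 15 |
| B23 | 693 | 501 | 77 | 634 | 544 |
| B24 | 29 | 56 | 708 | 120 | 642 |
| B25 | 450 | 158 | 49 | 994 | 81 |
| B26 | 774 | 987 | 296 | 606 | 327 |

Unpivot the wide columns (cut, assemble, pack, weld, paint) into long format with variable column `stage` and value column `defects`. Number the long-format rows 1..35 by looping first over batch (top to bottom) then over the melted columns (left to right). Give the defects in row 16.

693

35 rows total (7 × 5). Row 16: index ⌊(16-1)/5⌋ = 3 into batch → B23; (16-1) mod 5 = 0 into the melted columns → cut.
So row 16 is (B23, cut, 693); defects = 693.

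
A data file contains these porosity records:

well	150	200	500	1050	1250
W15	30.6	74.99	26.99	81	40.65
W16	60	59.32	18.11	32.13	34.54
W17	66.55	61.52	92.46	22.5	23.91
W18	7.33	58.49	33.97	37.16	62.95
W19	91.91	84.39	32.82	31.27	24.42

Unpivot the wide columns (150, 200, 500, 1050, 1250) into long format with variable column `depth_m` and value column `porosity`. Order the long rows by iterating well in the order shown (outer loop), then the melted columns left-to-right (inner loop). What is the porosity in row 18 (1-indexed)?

25 rows total (5 × 5). Row 18: index ⌊(18-1)/5⌋ = 3 into well → W18; (18-1) mod 5 = 2 into the melted columns → 500.
So row 18 is (W18, 500, 33.97); porosity = 33.97.

33.97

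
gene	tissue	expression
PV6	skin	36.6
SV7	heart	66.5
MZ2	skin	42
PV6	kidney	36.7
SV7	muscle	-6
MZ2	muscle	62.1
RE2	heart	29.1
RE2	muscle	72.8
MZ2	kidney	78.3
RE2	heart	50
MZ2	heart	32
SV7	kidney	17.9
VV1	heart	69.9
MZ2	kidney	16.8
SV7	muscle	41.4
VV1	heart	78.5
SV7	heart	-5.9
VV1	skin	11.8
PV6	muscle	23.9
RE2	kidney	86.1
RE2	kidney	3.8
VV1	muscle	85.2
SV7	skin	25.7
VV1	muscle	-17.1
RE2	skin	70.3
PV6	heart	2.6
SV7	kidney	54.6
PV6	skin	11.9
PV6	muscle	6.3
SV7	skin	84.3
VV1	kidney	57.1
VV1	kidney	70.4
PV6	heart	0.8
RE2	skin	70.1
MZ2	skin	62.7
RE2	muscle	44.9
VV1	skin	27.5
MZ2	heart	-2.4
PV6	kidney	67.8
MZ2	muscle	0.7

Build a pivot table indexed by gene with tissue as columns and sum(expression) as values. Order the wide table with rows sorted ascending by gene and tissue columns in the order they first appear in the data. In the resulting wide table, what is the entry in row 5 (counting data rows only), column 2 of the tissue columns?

With rows sorted ascending by gene, row 5 is gene=VV1. tissue columns in first-appearance order: skin, heart, kidney, muscle; column 2 is heart.
Long rows with gene=VV1, tissue=heart: 69.9 + 78.5 = 148.4.

148.4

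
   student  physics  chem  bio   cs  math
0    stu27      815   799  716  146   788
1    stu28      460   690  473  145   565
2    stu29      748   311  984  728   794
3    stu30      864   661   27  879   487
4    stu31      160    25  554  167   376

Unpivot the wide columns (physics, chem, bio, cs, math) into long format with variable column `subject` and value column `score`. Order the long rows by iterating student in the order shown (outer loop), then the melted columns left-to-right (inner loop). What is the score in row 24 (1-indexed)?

25 rows total (5 × 5). Row 24: index ⌊(24-1)/5⌋ = 4 into student → stu31; (24-1) mod 5 = 3 into the melted columns → cs.
So row 24 is (stu31, cs, 167); score = 167.

167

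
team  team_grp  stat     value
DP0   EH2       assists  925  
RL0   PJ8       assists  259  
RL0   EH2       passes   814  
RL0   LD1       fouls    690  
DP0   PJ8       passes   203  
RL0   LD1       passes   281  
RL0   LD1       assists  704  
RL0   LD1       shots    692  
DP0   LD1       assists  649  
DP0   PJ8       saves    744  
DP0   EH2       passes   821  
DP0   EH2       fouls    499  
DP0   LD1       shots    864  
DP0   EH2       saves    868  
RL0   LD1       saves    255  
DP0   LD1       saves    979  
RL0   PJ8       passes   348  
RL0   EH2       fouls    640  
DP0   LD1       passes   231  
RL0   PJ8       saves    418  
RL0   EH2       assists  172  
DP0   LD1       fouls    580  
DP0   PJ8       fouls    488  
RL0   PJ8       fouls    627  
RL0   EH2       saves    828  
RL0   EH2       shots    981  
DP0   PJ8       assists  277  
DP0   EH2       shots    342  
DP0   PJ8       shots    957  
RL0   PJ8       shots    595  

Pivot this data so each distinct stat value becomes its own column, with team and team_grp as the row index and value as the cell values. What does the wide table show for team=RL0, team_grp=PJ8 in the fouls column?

Wide layout: rows indexed by team and team_grp, columns are the 5 distinct stat values (assists, passes, fouls, shots, saves).
Cell (team=RL0, team_grp=PJ8, stat=fouls) draws from the long row where team=RL0, team_grp=PJ8 and stat=fouls, which has value=627.

627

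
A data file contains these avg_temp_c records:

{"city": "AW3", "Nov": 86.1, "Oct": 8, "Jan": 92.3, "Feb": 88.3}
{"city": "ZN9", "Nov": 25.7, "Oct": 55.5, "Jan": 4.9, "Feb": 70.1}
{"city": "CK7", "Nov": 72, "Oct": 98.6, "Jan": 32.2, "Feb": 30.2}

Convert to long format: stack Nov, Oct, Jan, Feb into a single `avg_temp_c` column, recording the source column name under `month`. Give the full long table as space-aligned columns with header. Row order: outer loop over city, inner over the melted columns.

city  month  avg_temp_c
AW3   Nov    86.1      
AW3   Oct    8         
AW3   Jan    92.3      
AW3   Feb    88.3      
ZN9   Nov    25.7      
ZN9   Oct    55.5      
ZN9   Jan    4.9       
ZN9   Feb    70.1      
CK7   Nov    72        
CK7   Oct    98.6      
CK7   Jan    32.2      
CK7   Feb    30.2      

Each (city, column) pair becomes one row: 3 × 4 = 12 rows.
For example, (AW3, Nov) → avg_temp_c=86.1.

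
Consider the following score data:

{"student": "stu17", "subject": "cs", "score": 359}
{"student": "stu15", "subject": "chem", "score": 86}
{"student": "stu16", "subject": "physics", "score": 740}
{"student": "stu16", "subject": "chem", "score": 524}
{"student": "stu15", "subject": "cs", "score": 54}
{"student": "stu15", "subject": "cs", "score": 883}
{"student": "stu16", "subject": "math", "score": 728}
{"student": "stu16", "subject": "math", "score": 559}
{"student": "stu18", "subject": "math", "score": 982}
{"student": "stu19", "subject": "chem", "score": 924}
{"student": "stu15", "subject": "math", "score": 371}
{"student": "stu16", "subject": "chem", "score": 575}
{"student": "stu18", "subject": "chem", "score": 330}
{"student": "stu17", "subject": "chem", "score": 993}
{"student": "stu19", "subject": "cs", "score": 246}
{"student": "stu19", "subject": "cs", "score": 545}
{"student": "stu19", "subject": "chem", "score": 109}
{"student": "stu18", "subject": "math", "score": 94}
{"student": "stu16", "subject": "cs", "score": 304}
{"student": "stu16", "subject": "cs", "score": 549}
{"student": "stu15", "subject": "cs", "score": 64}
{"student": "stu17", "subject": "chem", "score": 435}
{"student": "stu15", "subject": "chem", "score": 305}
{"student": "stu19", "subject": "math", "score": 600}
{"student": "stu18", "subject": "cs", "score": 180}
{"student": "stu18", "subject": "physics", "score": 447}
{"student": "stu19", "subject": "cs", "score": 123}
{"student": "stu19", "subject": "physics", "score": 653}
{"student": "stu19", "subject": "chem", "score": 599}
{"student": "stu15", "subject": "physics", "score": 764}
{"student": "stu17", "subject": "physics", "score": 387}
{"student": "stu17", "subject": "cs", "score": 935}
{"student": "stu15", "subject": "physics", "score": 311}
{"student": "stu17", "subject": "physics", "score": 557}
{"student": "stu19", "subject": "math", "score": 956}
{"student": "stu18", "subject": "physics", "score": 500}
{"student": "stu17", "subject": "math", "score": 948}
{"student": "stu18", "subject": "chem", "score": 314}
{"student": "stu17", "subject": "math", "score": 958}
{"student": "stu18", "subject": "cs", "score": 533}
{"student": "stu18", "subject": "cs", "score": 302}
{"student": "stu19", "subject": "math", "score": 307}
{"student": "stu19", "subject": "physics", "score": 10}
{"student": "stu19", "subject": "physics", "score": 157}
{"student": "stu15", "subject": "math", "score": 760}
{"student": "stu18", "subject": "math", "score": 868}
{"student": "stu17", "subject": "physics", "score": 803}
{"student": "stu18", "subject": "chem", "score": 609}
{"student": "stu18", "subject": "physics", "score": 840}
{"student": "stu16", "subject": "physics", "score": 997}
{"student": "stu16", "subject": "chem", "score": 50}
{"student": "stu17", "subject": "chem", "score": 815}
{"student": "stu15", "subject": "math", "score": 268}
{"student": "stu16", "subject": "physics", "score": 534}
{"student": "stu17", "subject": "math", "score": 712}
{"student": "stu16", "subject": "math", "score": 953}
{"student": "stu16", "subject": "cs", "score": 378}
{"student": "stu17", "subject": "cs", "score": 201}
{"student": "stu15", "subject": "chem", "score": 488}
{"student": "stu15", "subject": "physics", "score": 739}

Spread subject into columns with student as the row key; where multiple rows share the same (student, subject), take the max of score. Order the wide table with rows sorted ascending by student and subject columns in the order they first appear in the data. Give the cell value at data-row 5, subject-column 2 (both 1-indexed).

With rows sorted ascending by student, row 5 is student=stu19. subject columns in first-appearance order: cs, chem, physics, math; column 2 is chem.
Long rows with student=stu19, subject=chem: max(924, 109, 599) = 924.

924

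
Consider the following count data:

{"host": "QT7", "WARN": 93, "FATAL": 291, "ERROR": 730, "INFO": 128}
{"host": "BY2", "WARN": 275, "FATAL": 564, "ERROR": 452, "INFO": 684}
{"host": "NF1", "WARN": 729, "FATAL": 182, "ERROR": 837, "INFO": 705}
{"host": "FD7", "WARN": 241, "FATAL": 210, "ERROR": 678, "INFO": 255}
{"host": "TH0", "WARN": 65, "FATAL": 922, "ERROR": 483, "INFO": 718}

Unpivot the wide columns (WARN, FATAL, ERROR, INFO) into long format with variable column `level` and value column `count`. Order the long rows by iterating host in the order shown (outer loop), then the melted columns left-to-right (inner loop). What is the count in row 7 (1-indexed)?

20 rows total (5 × 4). Row 7: index ⌊(7-1)/4⌋ = 1 into host → BY2; (7-1) mod 4 = 2 into the melted columns → ERROR.
So row 7 is (BY2, ERROR, 452); count = 452.

452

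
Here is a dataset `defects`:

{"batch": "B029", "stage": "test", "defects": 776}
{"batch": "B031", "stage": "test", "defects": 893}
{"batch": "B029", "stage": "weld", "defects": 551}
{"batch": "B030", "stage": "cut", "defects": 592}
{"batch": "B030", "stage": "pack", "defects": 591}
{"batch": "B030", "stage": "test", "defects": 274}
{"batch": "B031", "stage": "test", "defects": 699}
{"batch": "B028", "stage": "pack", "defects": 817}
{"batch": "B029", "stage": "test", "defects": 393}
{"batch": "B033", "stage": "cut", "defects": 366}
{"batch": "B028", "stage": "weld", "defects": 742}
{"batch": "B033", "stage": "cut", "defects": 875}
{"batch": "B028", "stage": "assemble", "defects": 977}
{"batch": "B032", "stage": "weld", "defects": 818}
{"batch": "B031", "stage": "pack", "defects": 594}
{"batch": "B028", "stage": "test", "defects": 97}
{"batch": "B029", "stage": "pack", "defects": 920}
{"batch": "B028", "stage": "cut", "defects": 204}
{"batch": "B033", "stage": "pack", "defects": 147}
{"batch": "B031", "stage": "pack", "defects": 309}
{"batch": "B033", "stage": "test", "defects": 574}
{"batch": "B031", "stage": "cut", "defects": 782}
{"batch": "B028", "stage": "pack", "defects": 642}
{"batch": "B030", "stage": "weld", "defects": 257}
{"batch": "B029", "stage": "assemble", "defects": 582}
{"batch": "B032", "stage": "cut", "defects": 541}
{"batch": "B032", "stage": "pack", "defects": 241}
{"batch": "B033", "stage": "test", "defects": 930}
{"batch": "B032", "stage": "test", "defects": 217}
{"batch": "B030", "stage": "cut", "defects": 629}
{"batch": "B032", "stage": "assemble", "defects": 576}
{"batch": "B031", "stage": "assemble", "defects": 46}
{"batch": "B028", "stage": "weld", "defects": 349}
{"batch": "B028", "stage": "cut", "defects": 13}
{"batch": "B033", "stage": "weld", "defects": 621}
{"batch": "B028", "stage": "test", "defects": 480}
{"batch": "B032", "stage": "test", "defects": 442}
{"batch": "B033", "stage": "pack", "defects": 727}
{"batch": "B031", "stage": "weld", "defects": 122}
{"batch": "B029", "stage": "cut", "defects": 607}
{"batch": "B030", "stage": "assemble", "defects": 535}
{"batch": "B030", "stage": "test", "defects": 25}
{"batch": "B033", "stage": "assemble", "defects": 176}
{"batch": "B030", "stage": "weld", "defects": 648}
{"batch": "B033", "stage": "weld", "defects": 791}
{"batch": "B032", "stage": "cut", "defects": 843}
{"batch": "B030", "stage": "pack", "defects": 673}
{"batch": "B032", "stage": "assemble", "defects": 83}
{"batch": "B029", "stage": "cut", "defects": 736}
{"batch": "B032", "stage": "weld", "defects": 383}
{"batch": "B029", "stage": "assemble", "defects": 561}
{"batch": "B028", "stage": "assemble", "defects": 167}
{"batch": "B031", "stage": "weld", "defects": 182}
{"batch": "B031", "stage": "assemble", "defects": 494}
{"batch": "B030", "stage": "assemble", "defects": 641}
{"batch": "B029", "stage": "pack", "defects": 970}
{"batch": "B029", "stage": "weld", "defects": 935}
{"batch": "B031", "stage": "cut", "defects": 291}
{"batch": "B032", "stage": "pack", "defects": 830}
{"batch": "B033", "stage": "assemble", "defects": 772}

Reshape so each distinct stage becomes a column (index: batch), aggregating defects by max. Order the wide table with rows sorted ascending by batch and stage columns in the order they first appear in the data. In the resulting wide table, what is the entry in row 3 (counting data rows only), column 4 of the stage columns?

673

With rows sorted ascending by batch, row 3 is batch=B030. stage columns in first-appearance order: test, weld, cut, pack, assemble; column 4 is pack.
Long rows with batch=B030, stage=pack: max(591, 673) = 673.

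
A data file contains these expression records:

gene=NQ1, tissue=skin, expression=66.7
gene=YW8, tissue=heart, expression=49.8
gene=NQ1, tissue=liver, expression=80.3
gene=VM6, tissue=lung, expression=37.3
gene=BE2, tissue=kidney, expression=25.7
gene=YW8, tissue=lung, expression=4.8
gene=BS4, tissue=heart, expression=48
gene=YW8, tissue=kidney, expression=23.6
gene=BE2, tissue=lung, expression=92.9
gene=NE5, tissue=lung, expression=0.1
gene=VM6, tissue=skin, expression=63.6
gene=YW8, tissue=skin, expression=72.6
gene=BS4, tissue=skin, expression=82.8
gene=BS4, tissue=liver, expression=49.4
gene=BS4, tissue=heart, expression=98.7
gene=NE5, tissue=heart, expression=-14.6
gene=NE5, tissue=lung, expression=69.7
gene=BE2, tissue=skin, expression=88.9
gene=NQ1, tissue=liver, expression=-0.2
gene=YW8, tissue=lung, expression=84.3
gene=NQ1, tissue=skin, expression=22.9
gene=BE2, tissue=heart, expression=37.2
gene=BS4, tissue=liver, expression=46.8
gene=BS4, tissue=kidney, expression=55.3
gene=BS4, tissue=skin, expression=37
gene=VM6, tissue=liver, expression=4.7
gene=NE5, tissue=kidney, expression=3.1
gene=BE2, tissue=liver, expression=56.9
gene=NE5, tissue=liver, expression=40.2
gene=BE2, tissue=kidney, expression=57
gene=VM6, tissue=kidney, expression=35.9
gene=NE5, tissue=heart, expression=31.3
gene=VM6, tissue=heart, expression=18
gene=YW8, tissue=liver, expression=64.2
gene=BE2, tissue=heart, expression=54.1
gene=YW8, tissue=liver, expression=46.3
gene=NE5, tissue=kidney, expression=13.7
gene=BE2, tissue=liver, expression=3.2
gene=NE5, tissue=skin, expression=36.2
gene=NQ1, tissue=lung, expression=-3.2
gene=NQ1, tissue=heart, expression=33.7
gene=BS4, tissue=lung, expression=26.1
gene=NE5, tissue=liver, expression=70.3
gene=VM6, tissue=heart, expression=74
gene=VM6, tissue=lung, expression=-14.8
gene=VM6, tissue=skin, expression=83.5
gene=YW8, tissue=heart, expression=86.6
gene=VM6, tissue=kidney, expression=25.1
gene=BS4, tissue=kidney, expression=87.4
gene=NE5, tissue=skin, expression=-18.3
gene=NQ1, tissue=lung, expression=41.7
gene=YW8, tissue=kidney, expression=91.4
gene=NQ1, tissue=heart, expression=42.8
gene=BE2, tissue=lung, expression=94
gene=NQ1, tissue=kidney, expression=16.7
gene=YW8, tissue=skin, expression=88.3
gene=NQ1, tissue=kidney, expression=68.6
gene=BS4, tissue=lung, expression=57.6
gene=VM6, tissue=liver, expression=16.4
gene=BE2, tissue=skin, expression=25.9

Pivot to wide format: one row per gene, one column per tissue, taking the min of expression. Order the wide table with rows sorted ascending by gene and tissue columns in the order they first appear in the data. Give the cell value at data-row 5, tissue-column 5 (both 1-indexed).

25.1

With rows sorted ascending by gene, row 5 is gene=VM6. tissue columns in first-appearance order: skin, heart, liver, lung, kidney; column 5 is kidney.
Long rows with gene=VM6, tissue=kidney: min(35.9, 25.1) = 25.1.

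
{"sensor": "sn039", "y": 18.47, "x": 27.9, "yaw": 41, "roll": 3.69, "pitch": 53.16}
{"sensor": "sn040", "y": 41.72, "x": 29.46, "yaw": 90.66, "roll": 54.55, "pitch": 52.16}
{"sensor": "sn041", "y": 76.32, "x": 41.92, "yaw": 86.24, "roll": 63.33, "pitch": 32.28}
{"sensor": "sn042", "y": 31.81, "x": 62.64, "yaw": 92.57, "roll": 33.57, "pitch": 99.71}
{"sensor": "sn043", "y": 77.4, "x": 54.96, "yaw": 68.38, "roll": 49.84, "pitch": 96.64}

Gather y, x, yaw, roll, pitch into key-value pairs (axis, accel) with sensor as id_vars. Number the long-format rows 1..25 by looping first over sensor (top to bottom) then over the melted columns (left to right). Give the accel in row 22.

54.96

25 rows total (5 × 5). Row 22: index ⌊(22-1)/5⌋ = 4 into sensor → sn043; (22-1) mod 5 = 1 into the melted columns → x.
So row 22 is (sn043, x, 54.96); accel = 54.96.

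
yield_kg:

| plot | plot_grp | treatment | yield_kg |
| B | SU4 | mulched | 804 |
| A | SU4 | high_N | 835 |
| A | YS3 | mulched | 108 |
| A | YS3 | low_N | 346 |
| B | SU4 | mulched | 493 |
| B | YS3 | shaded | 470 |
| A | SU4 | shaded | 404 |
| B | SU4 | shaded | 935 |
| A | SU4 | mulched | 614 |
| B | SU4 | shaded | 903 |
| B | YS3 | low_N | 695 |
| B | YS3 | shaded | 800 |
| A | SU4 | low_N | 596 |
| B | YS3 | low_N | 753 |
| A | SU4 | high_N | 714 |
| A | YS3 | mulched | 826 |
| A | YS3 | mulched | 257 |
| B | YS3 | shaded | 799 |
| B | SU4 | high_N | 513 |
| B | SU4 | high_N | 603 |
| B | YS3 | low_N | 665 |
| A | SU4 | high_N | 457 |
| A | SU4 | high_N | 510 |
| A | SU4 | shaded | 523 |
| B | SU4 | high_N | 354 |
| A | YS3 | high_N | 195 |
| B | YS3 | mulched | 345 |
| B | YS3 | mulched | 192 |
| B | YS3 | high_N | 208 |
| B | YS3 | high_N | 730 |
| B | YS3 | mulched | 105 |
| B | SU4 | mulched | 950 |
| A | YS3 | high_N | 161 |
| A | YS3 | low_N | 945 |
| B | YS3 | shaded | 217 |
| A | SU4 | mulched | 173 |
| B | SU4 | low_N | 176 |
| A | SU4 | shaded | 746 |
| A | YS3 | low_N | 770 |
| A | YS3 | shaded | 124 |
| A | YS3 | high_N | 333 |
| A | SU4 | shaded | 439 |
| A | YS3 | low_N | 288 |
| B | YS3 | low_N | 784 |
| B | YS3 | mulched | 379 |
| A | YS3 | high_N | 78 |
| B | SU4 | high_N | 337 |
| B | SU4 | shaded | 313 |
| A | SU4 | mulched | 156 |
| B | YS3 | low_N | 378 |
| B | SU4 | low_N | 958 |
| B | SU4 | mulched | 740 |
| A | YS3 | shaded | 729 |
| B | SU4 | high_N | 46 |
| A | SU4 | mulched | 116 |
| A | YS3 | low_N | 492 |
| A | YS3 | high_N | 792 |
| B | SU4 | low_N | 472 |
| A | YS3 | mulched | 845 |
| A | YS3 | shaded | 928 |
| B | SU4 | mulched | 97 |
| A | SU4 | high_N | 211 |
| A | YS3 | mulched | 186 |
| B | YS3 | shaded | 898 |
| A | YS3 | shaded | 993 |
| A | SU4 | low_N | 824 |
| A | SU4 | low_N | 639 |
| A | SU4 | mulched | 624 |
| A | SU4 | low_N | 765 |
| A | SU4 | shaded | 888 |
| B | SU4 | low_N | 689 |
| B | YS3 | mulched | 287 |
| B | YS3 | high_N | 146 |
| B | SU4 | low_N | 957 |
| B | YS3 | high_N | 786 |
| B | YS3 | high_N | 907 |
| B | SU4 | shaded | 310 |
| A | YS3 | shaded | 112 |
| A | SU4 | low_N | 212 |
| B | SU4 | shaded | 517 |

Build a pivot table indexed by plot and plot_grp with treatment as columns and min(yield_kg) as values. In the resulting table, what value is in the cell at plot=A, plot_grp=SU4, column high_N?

211

Rows with plot=A, plot_grp=SU4 and treatment=high_N: yield_kg values are 835, 714, 457, 510, 211.
min(835, 714, 457, 510, 211) = 211.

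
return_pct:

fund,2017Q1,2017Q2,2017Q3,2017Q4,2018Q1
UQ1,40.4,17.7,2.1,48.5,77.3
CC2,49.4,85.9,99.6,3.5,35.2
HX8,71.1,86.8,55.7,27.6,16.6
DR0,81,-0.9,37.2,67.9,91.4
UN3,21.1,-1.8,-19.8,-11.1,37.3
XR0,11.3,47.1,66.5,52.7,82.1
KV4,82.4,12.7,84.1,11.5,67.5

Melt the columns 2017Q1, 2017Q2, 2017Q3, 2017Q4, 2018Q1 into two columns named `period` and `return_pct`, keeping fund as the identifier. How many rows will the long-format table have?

35

7 fund values × 5 melted columns = 35 rows.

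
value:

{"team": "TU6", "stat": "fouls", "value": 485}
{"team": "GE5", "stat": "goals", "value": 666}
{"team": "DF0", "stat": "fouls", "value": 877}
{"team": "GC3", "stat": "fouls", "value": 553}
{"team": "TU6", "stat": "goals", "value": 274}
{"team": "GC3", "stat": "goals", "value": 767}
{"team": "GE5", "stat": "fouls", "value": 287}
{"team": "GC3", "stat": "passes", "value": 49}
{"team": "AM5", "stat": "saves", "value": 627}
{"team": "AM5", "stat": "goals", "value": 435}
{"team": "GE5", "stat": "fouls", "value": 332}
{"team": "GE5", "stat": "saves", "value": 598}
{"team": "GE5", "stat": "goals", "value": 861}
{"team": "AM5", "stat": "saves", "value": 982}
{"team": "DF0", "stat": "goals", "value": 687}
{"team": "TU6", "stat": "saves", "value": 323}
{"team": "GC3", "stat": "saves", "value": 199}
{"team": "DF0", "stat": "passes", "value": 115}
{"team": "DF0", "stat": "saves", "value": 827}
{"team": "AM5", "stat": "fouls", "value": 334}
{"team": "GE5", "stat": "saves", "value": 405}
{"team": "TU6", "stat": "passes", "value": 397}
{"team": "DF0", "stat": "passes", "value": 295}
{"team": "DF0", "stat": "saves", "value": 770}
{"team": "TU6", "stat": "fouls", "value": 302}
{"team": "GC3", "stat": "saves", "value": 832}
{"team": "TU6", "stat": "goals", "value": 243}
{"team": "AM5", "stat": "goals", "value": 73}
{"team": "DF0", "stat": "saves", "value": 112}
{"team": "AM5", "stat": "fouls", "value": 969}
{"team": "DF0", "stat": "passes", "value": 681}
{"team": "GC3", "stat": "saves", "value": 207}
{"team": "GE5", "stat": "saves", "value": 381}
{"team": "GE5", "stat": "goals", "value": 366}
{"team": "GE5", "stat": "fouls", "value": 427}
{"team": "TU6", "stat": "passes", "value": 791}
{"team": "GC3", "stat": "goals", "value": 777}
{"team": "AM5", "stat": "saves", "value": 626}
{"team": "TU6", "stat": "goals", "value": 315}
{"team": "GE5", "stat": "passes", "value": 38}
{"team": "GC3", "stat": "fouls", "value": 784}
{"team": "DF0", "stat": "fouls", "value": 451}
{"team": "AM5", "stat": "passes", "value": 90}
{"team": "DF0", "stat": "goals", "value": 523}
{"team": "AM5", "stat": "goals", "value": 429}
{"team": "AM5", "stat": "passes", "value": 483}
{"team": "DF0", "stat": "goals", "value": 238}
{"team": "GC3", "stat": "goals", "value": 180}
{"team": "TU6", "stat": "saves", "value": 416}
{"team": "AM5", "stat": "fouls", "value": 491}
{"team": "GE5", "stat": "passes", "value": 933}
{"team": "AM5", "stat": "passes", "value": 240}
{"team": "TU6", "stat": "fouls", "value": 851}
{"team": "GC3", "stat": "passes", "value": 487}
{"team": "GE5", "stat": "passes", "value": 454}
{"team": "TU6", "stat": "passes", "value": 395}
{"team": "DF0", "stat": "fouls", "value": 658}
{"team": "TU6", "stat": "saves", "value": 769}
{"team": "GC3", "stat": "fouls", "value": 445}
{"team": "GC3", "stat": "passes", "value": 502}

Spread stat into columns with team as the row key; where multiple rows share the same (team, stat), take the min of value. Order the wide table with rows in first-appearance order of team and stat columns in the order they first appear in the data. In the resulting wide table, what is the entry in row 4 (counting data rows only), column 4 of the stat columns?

199

With rows in first-appearance order of team, row 4 is team=GC3. stat columns in first-appearance order: fouls, goals, passes, saves; column 4 is saves.
Long rows with team=GC3, stat=saves: min(199, 832, 207) = 199.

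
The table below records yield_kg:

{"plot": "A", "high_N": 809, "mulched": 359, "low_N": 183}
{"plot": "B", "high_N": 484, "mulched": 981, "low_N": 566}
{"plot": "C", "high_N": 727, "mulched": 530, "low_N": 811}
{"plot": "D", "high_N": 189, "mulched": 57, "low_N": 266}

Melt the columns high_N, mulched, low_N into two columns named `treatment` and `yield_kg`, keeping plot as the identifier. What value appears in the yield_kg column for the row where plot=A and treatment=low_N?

Unpivoting turns each (plot, wide-column) pair into one long row.
The wide cell at row A, column low_N holds 183, so the long row (A, low_N) has yield_kg=183.

183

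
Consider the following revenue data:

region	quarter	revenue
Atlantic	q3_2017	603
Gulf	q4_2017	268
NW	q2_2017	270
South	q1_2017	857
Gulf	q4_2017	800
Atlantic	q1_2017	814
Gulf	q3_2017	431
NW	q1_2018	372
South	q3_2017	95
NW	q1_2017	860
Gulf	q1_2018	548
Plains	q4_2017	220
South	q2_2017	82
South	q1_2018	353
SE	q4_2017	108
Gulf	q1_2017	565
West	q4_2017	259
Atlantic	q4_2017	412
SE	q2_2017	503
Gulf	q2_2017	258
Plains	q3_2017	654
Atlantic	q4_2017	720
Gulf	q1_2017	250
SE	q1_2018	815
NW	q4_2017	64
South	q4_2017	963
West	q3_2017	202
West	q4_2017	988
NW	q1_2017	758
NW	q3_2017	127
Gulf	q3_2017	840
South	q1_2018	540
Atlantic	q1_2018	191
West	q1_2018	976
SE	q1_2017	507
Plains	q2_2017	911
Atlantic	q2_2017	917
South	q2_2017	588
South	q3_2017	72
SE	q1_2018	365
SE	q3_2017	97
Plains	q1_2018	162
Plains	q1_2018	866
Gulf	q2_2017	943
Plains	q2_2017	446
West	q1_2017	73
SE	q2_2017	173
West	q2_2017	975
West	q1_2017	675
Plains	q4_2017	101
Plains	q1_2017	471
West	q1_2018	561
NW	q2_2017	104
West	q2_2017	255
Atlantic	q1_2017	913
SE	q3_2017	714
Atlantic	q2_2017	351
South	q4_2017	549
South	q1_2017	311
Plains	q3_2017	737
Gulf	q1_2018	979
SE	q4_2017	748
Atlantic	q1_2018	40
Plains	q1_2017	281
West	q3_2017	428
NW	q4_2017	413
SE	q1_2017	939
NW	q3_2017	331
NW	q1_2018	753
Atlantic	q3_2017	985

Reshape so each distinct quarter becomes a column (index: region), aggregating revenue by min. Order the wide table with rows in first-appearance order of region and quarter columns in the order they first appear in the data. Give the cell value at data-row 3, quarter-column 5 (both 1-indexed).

With rows in first-appearance order of region, row 3 is region=NW. quarter columns in first-appearance order: q3_2017, q4_2017, q2_2017, q1_2017, q1_2018; column 5 is q1_2018.
Long rows with region=NW, quarter=q1_2018: min(372, 753) = 372.

372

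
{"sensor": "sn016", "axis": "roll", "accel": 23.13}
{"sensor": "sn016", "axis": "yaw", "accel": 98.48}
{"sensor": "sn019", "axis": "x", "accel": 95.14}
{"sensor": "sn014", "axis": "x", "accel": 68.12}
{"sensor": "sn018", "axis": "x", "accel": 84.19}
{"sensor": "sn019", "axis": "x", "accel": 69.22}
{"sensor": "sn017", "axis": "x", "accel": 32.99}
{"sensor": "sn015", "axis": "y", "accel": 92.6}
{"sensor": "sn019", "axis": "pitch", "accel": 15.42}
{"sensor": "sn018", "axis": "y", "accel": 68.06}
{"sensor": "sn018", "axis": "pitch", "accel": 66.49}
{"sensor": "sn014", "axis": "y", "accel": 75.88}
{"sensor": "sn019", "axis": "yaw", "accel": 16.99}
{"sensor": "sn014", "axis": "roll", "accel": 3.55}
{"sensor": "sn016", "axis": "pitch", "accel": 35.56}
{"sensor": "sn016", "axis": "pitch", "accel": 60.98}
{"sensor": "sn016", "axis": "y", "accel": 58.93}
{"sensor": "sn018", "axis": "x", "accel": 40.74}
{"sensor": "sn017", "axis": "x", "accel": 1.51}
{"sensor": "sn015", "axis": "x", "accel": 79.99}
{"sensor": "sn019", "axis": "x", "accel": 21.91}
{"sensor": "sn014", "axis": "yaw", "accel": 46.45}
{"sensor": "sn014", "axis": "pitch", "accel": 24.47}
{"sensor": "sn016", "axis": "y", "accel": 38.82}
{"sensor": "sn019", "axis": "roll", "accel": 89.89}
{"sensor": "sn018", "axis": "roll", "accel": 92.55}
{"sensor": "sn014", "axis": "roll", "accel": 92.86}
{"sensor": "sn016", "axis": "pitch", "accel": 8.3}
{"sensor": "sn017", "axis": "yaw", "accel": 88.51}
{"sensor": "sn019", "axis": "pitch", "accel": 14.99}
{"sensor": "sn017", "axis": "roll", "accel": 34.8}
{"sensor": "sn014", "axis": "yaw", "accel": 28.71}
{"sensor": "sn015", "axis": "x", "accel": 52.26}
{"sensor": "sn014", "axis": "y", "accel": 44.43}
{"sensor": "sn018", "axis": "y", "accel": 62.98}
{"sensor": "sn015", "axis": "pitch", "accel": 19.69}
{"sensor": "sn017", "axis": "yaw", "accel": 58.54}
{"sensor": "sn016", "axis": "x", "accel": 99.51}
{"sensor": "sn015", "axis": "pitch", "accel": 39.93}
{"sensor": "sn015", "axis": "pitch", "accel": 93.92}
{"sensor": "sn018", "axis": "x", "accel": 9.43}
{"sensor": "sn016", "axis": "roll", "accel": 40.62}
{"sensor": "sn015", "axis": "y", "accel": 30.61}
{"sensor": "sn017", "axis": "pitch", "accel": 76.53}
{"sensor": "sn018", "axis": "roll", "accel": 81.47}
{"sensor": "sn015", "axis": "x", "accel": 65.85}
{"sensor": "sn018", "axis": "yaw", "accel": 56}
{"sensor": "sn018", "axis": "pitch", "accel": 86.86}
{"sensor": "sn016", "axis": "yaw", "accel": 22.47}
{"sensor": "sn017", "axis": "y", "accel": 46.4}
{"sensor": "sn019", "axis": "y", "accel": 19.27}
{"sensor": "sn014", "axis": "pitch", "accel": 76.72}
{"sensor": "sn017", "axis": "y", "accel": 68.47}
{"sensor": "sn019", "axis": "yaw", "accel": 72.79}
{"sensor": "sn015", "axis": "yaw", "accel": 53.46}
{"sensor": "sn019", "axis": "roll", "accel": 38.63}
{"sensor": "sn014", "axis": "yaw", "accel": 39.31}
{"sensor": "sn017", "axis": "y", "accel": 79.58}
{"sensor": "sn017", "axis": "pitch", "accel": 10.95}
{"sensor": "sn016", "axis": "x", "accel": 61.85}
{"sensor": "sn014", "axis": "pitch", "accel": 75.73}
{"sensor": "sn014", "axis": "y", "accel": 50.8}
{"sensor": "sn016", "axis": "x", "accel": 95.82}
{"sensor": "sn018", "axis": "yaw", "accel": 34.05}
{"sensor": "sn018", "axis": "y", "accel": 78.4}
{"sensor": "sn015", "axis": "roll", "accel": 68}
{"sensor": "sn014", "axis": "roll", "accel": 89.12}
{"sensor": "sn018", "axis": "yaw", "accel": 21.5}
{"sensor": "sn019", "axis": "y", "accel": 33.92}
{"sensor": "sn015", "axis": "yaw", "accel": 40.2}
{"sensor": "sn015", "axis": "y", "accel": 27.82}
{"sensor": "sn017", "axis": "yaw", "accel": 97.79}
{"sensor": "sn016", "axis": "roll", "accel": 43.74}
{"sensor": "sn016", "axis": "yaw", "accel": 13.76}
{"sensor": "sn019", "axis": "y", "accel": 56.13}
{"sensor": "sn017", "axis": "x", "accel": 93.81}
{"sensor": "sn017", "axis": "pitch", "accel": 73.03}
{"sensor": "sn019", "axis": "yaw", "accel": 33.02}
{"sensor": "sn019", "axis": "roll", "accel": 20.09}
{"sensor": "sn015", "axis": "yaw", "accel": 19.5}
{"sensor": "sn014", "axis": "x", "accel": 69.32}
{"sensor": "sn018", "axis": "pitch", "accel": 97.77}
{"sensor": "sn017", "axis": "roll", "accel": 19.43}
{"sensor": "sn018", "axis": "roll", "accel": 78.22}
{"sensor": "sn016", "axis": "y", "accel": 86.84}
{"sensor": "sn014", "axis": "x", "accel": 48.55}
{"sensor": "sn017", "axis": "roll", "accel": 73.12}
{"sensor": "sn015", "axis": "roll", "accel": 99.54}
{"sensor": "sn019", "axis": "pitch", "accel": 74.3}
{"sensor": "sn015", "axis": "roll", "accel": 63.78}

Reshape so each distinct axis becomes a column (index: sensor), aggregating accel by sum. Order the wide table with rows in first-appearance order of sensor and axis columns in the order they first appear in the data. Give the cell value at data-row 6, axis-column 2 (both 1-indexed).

With rows in first-appearance order of sensor, row 6 is sensor=sn015. axis columns in first-appearance order: roll, yaw, x, y, pitch; column 2 is yaw.
Long rows with sensor=sn015, axis=yaw: 53.46 + 40.2 + 19.5 = 113.16.

113.16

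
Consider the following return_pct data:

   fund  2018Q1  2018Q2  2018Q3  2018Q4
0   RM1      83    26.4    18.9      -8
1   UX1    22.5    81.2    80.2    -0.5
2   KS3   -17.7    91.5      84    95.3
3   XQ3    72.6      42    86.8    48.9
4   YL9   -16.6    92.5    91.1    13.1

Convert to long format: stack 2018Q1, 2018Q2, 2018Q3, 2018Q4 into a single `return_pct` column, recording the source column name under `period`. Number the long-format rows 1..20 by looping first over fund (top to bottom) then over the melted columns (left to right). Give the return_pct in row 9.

-17.7

20 rows total (5 × 4). Row 9: index ⌊(9-1)/4⌋ = 2 into fund → KS3; (9-1) mod 4 = 0 into the melted columns → 2018Q1.
So row 9 is (KS3, 2018Q1, -17.7); return_pct = -17.7.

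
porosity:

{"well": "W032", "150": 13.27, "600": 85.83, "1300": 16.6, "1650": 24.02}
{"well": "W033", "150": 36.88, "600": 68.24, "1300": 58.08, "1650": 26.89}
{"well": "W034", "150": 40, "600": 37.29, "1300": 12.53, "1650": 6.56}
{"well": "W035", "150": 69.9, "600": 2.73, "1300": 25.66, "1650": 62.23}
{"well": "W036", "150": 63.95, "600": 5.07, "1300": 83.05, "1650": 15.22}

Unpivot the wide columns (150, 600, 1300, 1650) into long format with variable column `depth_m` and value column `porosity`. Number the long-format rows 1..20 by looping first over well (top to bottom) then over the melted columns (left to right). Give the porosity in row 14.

2.73

20 rows total (5 × 4). Row 14: index ⌊(14-1)/4⌋ = 3 into well → W035; (14-1) mod 4 = 1 into the melted columns → 600.
So row 14 is (W035, 600, 2.73); porosity = 2.73.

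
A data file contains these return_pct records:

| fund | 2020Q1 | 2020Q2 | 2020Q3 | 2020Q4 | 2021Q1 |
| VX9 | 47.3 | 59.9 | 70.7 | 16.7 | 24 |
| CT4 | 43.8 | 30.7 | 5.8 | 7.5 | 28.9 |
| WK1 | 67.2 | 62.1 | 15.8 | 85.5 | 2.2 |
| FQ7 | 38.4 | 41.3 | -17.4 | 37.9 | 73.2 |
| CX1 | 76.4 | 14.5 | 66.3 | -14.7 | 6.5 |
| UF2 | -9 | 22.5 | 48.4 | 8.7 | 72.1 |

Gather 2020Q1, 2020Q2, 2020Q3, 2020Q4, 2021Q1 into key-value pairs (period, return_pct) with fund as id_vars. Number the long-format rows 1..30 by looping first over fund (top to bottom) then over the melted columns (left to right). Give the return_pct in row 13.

30 rows total (6 × 5). Row 13: index ⌊(13-1)/5⌋ = 2 into fund → WK1; (13-1) mod 5 = 2 into the melted columns → 2020Q3.
So row 13 is (WK1, 2020Q3, 15.8); return_pct = 15.8.

15.8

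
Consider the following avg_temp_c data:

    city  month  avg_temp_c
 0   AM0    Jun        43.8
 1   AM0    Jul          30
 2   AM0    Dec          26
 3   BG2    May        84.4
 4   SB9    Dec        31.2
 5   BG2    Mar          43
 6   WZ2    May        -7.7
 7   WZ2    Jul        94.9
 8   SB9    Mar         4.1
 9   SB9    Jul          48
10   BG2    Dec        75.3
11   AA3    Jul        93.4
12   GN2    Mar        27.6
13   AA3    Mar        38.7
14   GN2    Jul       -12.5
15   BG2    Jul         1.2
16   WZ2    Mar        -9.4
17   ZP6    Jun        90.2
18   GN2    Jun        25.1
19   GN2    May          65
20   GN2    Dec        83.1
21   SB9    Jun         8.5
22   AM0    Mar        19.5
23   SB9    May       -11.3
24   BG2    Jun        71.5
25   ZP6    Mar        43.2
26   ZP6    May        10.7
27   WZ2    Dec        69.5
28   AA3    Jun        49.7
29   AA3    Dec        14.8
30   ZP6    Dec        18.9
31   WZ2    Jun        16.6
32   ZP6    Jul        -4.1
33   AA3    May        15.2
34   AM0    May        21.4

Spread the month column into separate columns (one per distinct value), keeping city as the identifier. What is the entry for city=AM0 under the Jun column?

43.8

Wide layout: rows indexed by city, columns are the 5 distinct month values (Jun, Jul, Dec, May, Mar).
Cell (city=AM0, month=Jun) draws from the long row where city=AM0 and month=Jun, which has avg_temp_c=43.8.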